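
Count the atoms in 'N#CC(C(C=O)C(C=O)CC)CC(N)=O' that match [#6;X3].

3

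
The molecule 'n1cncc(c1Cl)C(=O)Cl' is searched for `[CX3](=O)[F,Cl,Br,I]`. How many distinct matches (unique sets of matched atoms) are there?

1

[CX3](=O)[F,Cl,Br,I] is the SMARTS for an acyl halide: a carbonyl carbon bonded to a halogen.
Exactly one fragment in the molecule meets all constraints, giving 1 match.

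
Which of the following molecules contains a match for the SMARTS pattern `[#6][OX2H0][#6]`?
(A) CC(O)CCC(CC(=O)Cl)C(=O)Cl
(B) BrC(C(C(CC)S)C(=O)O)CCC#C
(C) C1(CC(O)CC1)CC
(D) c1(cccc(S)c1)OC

D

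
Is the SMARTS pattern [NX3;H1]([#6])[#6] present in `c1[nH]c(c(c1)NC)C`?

Yes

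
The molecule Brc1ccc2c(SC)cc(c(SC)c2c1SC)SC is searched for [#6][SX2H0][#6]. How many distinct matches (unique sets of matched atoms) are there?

4

[#6][SX2H0][#6] is the SMARTS for a thioether: an aliphatic sulfur bridging two carbons with no H on the sulfur.
The molecule carries 4 separate instances of a methylthio ether (-SCH3) meeting every constraint; each maps to a distinct set of atoms, giving 4 matches.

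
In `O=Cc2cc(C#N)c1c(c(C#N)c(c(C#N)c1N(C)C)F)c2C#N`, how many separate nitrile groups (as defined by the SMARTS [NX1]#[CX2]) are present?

4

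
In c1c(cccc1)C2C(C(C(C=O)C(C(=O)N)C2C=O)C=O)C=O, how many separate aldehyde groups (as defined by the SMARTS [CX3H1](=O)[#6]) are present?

[CX3H1](=O)[#6] is the SMARTS for an aldehyde: an sp2 carbon with one H, double-bonded to O and single-bonded to carbon.
The molecule carries 4 separate instances of an aldehyde (-CHO) meeting every constraint; each maps to a distinct set of atoms, giving 4 matches.

4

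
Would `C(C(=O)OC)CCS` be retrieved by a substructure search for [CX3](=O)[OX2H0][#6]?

The pattern [CX3](=O)[OX2H0][#6] describes a carbonyl carbon bonded to an oxygen that is itself bonded to carbon (no H on that O) — an ester.
The molecule carries a methyl-ester group (-C(=O)OCH3), whose atoms satisfy every constraint of the query, so the pattern matches.

Yes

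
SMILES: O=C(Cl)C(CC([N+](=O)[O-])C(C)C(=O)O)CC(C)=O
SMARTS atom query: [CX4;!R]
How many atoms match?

Check the 18 heavy atoms by environment: 7× C (X4, acyclic) → match; 3× C (X3, acyclic) → no; 4× O (X1, acyclic) → no; 1× Cl (X1, acyclic) → no; 1× O (X2, acyclic) → no; 1× N (charge +1, X3, acyclic) → no; 1× O (charge -1, X1, acyclic) → no.
That gives 7 matching atoms.

7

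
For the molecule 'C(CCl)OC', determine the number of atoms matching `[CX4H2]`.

2

Check the 5 heavy atoms by environment: 2× C (H2, X4) → match; 1× Cl (H0, X1) → no; 1× O (H0, X2) → no; 1× C (H3, X4) → no.
That gives 2 matching atoms.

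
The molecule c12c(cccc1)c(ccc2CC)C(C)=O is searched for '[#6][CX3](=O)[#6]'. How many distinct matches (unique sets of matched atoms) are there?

[#6][CX3](=O)[#6] is the SMARTS for a ketone: a carbonyl carbon (no H) flanked by two carbons.
Exactly one fragment in the molecule meets all constraints, giving 1 match.

1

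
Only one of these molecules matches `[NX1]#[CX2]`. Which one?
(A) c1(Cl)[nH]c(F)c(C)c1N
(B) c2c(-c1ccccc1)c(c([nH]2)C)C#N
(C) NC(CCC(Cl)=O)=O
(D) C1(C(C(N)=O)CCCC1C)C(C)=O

B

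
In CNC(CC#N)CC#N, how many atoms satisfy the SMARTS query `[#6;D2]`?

4

The query [#6;D2] means: any carbon bonded to exactly two heavy atoms.
Check the 9 heavy atoms by environment: 4× C (D2) → match; 1× C (D3) → no; 1× N (D2) → no; 1× C (D1) → no; 2× N (D1) → no.
That gives 4 matching atoms.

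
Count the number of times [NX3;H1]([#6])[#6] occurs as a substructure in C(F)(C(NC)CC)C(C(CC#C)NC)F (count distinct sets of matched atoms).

[NX3;H1]([#6])[#6] is the SMARTS for a secondary amine: a trivalent nitrogen with one H, bonded to two carbons.
The molecule carries 2 separate instances of an N-methylamino group (-NHCH3) meeting every constraint; each maps to a distinct set of atoms, giving 2 matches.

2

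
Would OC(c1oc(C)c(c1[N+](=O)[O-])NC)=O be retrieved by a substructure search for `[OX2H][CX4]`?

No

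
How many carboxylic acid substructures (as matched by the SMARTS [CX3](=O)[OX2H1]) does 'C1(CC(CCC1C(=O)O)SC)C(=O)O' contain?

[CX3](=O)[OX2H1] is the SMARTS for a carboxylic acid: an sp2 carbon double-bonded to O and single-bonded to an -OH oxygen.
The molecule carries 2 separate instances of a carboxylic acid group (-C(=O)OH) meeting every constraint; each maps to a distinct set of atoms, giving 2 matches.

2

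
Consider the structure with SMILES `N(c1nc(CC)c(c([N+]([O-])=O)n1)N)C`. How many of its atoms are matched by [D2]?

The query [D2] means: atom with exactly two heavy-atom neighbours.
Check the 14 heavy atoms by environment: 2× n (aromatic, D2) → match; 4× c (aromatic, D3) → no; 1× C (D2) → match; 2× C (D1) → no; 1× N (D2) → match; 1× N (charge +1, D3) → no; 1× O (charge -1, D1) → no; 1× O (D1) → no; 1× N (D1) → no.
Summing the matching environments: 2 + 1 + 1 = 4 matching atoms.

4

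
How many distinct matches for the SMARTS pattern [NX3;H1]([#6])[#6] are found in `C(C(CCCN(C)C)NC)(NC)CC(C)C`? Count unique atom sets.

2

[NX3;H1]([#6])[#6] is the SMARTS for a secondary amine: a trivalent nitrogen with one H, bonded to two carbons.
The molecule carries 2 separate instances of an N-methylamino group (-NHCH3) meeting every constraint; each maps to a distinct set of atoms, giving 2 matches.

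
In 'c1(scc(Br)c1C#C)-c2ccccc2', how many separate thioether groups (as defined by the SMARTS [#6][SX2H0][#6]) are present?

0

[#6][SX2H0][#6] is the SMARTS for a thioether: an aliphatic sulfur bridging two carbons with no H on the sulfur.
No fragment in the molecule satisfies every constraint, giving 0 matches.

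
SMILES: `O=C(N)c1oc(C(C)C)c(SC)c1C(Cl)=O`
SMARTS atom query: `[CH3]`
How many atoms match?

3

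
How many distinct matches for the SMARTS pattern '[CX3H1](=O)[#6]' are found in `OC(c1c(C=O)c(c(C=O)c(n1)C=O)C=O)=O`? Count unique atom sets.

4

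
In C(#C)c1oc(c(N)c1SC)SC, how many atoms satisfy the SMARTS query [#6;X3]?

The query [#6;X3] means: any carbon (aromatic or not) with three total connections.
Check the 12 heavy atoms by environment: 1× o (aromatic, X2) → no; 4× c (aromatic, X3) → match; 1× N (X3) → no; 2× C (X2) → no; 2× S (X2) → no; 2× C (X4) → no.
That gives 4 matching atoms.

4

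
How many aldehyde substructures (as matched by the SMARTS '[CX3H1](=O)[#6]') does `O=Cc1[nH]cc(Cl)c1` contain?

1

[CX3H1](=O)[#6] is the SMARTS for an aldehyde: an sp2 carbon with one H, double-bonded to O and single-bonded to carbon.
Exactly one fragment in the molecule meets all constraints, giving 1 match.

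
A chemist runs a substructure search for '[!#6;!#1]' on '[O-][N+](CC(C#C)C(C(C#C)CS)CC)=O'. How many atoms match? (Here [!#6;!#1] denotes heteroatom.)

4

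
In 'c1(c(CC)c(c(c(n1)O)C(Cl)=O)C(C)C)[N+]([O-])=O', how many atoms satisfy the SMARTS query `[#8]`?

4

Check the 18 heavy atoms by environment: 1× n (aromatic) → no; 5× c (aromatic) → no; 3× O → match; 6× C → no; 1× Cl → no; 1× N (charge +1) → no; 1× O (charge -1) → match.
Summing the matching environments: 3 + 1 = 4 matching atoms.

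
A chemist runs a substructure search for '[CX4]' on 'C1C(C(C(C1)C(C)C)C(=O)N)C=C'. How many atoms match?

8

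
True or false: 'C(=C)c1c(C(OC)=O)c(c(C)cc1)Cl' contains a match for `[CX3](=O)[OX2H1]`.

False

The pattern [CX3](=O)[OX2H1] describes an sp2 carbon double-bonded to O and single-bonded to an -OH oxygen — a carboxylic acid.
The closest candidate here is a methyl-ester group (-C(=O)OCH3), but the singly-bonded O has no H (OX2H0, not OX2H1). No other fragment satisfies the full query, so there is no match.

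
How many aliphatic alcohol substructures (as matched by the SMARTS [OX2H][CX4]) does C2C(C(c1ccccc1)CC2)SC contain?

[OX2H][CX4] is the SMARTS for an aliphatic alcohol: a hydroxyl oxygen bound to an sp3 (X4) carbon.
No fragment in the molecule satisfies every constraint, giving 0 matches.

0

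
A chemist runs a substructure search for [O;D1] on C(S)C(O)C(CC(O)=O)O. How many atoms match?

4

Check the 10 heavy atoms by environment: 2× C (D2) → no; 3× C (D3) → no; 4× O (D1) → match; 1× S (D1) → no.
That gives 4 matching atoms.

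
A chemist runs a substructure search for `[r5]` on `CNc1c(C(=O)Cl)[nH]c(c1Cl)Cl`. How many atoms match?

5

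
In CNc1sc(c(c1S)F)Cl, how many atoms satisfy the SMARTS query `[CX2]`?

0

Check the 10 heavy atoms by environment: 1× s (aromatic, X2) → no; 4× c (aromatic, X3) → no; 1× S (X2) → no; 1× Cl (X1) → no; 1× N (X3) → no; 1× C (X4) → no; 1× F (X1) → no.
No environment satisfies the query, so 0 matching atoms.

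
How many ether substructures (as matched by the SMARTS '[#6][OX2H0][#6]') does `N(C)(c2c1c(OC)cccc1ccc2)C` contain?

[#6][OX2H0][#6] is the SMARTS for an ether: an aliphatic oxygen bridging two carbons with no H on the oxygen.
Exactly one fragment in the molecule meets all constraints, giving 1 match.

1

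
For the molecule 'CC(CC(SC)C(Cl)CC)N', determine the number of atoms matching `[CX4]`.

8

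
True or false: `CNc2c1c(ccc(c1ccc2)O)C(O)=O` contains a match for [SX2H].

False

The pattern [SX2H] describes an aliphatic sulfur with two connections, one being H — a thiol.
The closest candidate here is a hydroxyl group (-OH), but it is an -OH, not an -SH. No other fragment satisfies the full query, so there is no match.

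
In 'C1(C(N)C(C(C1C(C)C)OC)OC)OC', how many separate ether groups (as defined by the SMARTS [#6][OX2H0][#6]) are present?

3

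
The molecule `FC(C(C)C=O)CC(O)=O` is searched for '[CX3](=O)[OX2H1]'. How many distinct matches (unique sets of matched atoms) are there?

1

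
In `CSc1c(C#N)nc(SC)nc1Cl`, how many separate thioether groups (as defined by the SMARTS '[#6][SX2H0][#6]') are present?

[#6][SX2H0][#6] is the SMARTS for a thioether: an aliphatic sulfur bridging two carbons with no H on the sulfur.
The molecule carries 2 separate instances of a methylthio ether (-SCH3) meeting every constraint; each maps to a distinct set of atoms, giving 2 matches.

2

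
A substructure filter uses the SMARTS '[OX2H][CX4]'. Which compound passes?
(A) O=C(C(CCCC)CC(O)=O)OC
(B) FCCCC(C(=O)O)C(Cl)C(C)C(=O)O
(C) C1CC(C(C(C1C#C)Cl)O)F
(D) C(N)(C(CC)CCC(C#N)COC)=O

[OX2H][CX4] describes a hydroxyl oxygen bound to an sp3 (X4) carbon (an aliphatic alcohol).
(A) has a carboxylic acid group (-C(=O)OH) but the -OH is on a CX3 carbonyl carbon, not a CX4 carbon.
(B) has a carboxylic acid group (-C(=O)OH) but the -OH is on a CX3 carbonyl carbon, not a CX4 carbon.
(C) contains a hydroxyl group (-OH), which satisfies every atom and bond constraint.
(D) has a methoxy ether (-OCH3) but the oxygen has H0 (ether), not H1.
So the answer is (C).

C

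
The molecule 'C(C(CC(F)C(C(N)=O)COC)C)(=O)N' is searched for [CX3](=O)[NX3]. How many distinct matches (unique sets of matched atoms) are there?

2

[CX3](=O)[NX3] is the SMARTS for an amide: a carbonyl carbon bonded to a trivalent nitrogen.
The molecule carries 2 separate instances of a primary amide (-C(=O)NH2) meeting every constraint; each maps to a distinct set of atoms, giving 2 matches.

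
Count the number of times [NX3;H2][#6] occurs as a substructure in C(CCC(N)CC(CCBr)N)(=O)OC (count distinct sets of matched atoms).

2

[NX3;H2][#6] is the SMARTS for a primary amine: a trivalent nitrogen with two H attached to carbon.
The molecule carries 2 separate instances of a primary amino group (-NH2) meeting every constraint; each maps to a distinct set of atoms, giving 2 matches.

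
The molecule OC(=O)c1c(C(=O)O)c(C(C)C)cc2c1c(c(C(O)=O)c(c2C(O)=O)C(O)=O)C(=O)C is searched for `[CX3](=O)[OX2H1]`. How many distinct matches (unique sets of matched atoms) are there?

5

[CX3](=O)[OX2H1] is the SMARTS for a carboxylic acid: an sp2 carbon double-bonded to O and single-bonded to an -OH oxygen.
The molecule carries 5 separate instances of a carboxylic acid group (-C(=O)OH) meeting every constraint; each maps to a distinct set of atoms, giving 5 matches.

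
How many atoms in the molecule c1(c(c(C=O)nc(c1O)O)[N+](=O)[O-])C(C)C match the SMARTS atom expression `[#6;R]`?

5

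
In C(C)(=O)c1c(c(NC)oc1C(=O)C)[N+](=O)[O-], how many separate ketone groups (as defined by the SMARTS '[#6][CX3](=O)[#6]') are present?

2

[#6][CX3](=O)[#6] is the SMARTS for a ketone: a carbonyl carbon (no H) flanked by two carbons.
The molecule carries 2 separate instances of an acetyl/ketone group (-C(=O)CH3) meeting every constraint; each maps to a distinct set of atoms, giving 2 matches.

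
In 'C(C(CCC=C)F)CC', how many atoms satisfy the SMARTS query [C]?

8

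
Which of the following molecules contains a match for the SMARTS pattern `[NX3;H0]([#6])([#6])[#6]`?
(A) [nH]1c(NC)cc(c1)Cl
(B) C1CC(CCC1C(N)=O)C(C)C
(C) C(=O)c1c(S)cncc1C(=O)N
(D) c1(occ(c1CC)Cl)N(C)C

D

[NX3;H0]([#6])([#6])[#6] describes a trivalent nitrogen with no H, bonded to three carbons (a tertiary amine).
(A) has an N-methylamino group (-NHCH3) but the nitrogen still has one H (H1), not H0.
(B) has a primary amide (-C(=O)NH2) but the amide nitrogen has H2 and only one carbon neighbour.
(C) has a primary amide (-C(=O)NH2) but the amide nitrogen has H2 and only one carbon neighbour.
(D) contains a dimethylamino group (-N(CH3)2), which satisfies every atom and bond constraint.
So the answer is (D).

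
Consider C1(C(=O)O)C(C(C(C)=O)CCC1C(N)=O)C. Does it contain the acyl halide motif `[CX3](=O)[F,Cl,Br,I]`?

The pattern [CX3](=O)[F,Cl,Br,I] describes a carbonyl carbon bonded to a halogen — an acyl halide.
The closest candidate here is a carboxylic acid group (-C(=O)OH), but the carbonyl is bonded to -OH, not to a halogen. No other fragment satisfies the full query, so there is no match.

No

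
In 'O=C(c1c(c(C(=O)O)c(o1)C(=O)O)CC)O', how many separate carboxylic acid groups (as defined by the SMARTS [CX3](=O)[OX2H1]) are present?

3

[CX3](=O)[OX2H1] is the SMARTS for a carboxylic acid: an sp2 carbon double-bonded to O and single-bonded to an -OH oxygen.
The molecule carries 3 separate instances of a carboxylic acid group (-C(=O)OH) meeting every constraint; each maps to a distinct set of atoms, giving 3 matches.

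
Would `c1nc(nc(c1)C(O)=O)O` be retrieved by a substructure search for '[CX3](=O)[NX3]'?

No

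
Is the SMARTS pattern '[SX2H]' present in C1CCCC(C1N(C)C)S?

The pattern [SX2H] describes an aliphatic sulfur with two connections, one being H — a thiol.
The molecule carries a thiol (-SH), whose atoms satisfy every constraint of the query, so the pattern matches.

Yes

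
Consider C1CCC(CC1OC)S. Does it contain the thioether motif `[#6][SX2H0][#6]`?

The pattern [#6][SX2H0][#6] describes an aliphatic sulfur bridging two carbons with no H on the sulfur — a thioether.
The closest candidate here is a thiol (-SH), but the sulfur has H1, not H0 bridging two carbons. No other fragment satisfies the full query, so there is no match.

No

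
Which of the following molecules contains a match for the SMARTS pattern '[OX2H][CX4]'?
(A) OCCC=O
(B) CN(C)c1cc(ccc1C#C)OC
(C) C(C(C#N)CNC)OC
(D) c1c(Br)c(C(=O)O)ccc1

A

[OX2H][CX4] describes a hydroxyl oxygen bound to an sp3 (X4) carbon (an aliphatic alcohol).
(A) contains a hydroxyl group (-OH), which satisfies every atom and bond constraint.
(B) has a methoxy ether (-OCH3) but the oxygen has H0 (ether), not H1.
(C) has a methoxy ether (-OCH3) but the oxygen has H0 (ether), not H1.
(D) has a carboxylic acid group (-C(=O)OH) but the -OH is on a CX3 carbonyl carbon, not a CX4 carbon.
So the answer is (A).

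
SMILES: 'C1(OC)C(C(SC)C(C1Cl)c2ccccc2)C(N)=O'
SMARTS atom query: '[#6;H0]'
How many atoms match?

2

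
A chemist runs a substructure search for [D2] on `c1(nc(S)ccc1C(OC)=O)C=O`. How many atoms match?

5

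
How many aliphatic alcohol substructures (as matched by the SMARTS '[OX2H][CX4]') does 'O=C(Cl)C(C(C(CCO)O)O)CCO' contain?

4

[OX2H][CX4] is the SMARTS for an aliphatic alcohol: a hydroxyl oxygen bound to an sp3 (X4) carbon.
The molecule carries 4 separate instances of a hydroxyl group (-OH) meeting every constraint; each maps to a distinct set of atoms, giving 4 matches.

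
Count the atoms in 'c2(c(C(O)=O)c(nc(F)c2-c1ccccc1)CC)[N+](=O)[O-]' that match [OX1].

3

The query [OX1] means: aliphatic oxygen with one total connection — typically a carbonyl =O or an oxide.
Check the 21 heavy atoms by environment: 1× n (aromatic, X2) → no; 11× c (aromatic, X3) → no; 1× F (X1) → no; 1× C (X3) → no; 2× O (X1) → match; 1× O (X2) → no; 1× N (charge +1, X3) → no; 1× O (charge -1, X1) → match; 2× C (X4) → no.
Summing the matching environments: 2 + 1 = 3 matching atoms.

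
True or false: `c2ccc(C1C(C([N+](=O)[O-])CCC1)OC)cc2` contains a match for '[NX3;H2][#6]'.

False

The pattern [NX3;H2][#6] describes a trivalent nitrogen with two H attached to carbon — a primary amine.
The closest candidate here is a nitro group (-[N+](=O)[O-]), but the nitrogen is [N+] with no H, not NX3H2. No other fragment satisfies the full query, so there is no match.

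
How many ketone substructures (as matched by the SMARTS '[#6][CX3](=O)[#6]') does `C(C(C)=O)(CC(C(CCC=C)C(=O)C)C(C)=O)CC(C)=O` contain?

4

[#6][CX3](=O)[#6] is the SMARTS for a ketone: a carbonyl carbon (no H) flanked by two carbons.
The molecule carries 4 separate instances of an acetyl/ketone group (-C(=O)CH3) meeting every constraint; each maps to a distinct set of atoms, giving 4 matches.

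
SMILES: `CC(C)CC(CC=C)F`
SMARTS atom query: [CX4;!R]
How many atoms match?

6

Check the 9 heavy atoms by environment: 6× C (X4, acyclic) → match; 2× C (X3, acyclic) → no; 1× F (X1, acyclic) → no.
That gives 6 matching atoms.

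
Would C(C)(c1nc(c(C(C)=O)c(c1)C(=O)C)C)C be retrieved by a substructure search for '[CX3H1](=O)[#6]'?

No

The pattern [CX3H1](=O)[#6] describes an sp2 carbon with one H, double-bonded to O and single-bonded to carbon — an aldehyde.
The closest candidate here is an acetyl/ketone group (-C(=O)CH3), but the carbonyl carbon has H0 (two carbon neighbours), not H1. No other fragment satisfies the full query, so there is no match.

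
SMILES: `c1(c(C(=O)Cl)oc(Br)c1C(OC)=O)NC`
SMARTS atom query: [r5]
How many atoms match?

5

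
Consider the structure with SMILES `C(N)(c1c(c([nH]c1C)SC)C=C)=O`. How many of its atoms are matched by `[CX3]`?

3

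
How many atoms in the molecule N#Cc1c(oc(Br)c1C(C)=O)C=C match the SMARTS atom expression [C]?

5

The query [C] means: uppercase C matches aliphatic (non-aromatic) carbon only.
Check the 13 heavy atoms by environment: 1× o (aromatic) → no; 4× c (aromatic) → no; 5× C → match; 1× N → no; 1× Br → no; 1× O → no.
That gives 5 matching atoms.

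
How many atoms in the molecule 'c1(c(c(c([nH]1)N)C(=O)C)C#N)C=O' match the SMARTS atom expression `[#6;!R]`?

4

The query [#6;!R] means: carbon not in any ring.
Check the 13 heavy atoms by environment: 1× n (aromatic, in 5-ring) → no; 4× c (aromatic, in 5-ring) → no; 2× N (acyclic) → no; 4× C (acyclic) → match; 2× O (acyclic) → no.
That gives 4 matching atoms.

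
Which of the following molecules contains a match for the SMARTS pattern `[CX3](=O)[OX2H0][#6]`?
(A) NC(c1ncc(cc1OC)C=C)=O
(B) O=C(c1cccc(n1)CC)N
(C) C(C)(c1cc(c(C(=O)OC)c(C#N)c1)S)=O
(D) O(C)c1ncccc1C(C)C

[CX3](=O)[OX2H0][#6] describes a carbonyl carbon bonded to an oxygen that is itself bonded to carbon (no H on that O) (an ester).
(A) has a primary amide (-C(=O)NH2) but the carbonyl is bonded to N, not to an O-C linkage.
(B) has a primary amide (-C(=O)NH2) but the carbonyl is bonded to N, not to an O-C linkage.
(C) contains a methyl-ester group (-C(=O)OCH3), which satisfies every atom and bond constraint.
(D) has a methoxy ether (-OCH3) but the ether oxygen is not adjacent to a C=O carbon.
So the answer is (C).

C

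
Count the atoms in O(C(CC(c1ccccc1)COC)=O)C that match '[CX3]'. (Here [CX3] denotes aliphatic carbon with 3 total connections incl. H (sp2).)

1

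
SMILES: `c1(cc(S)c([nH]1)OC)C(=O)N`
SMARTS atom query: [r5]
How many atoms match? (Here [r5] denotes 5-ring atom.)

5

The query [r5] means: r5 matches atoms in a five-membered ring.
Check the 11 heavy atoms by environment: 1× n (aromatic, in 5-ring) → match; 4× c (aromatic, in 5-ring) → match; 2× C (acyclic) → no; 2× O (acyclic) → no; 1× N (acyclic) → no; 1× S (acyclic) → no.
Summing the matching environments: 1 + 4 = 5 matching atoms.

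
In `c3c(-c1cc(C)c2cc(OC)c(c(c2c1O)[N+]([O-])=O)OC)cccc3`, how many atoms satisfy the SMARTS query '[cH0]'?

9

The query [cH0] means: aromatic carbon with no attached hydrogen (substituted or ring-fusion).
Check the 25 heavy atoms by environment: 9× c (aromatic, H0) → match; 7× c (aromatic, H1) → no; 1× N (charge +1, H0) → no; 1× O (charge -1, H0) → no; 3× O (H0) → no; 3× C (H3) → no; 1× O (H1) → no.
That gives 9 matching atoms.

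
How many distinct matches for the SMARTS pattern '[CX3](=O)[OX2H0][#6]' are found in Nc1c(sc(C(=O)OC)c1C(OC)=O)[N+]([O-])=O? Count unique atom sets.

2

[CX3](=O)[OX2H0][#6] is the SMARTS for an ester: a carbonyl carbon bonded to an oxygen that is itself bonded to carbon (no H on that O).
The molecule carries 2 separate instances of a methyl-ester group (-C(=O)OCH3) meeting every constraint; each maps to a distinct set of atoms, giving 2 matches.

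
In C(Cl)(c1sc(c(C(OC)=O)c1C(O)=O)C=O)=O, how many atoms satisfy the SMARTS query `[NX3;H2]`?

0

The query [NX3;H2] means: aliphatic N with 3 total connections, two of them H — an -NH2 nitrogen (amine or amide).
Check the 17 heavy atoms by environment: 1× s (aromatic, H0, X2) → no; 4× c (aromatic, H0, X3) → no; 1× C (H1, X3) → no; 4× O (H0, X1) → no; 3× C (H0, X3) → no; 1× O (H0, X2) → no; 1× C (H3, X4) → no; 1× O (H1, X2) → no; 1× Cl (H0, X1) → no.
No environment satisfies the query, so 0 matching atoms.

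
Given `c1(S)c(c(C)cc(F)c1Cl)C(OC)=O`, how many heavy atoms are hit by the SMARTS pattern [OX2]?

1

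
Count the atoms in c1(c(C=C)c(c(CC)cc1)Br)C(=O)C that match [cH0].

4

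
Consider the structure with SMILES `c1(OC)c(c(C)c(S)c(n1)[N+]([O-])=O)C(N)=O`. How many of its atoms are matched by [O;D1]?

3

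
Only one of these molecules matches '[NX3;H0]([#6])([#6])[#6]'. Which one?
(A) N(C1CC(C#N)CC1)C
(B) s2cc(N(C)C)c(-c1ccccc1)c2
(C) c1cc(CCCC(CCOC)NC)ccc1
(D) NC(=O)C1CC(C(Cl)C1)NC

B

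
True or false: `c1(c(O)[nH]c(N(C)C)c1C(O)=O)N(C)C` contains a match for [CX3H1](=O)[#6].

The pattern [CX3H1](=O)[#6] describes an sp2 carbon with one H, double-bonded to O and single-bonded to carbon — an aldehyde.
The closest candidate here is a carboxylic acid group (-C(=O)OH), but the carbonyl carbon has H0 and is bonded to O, not H1. No other fragment satisfies the full query, so there is no match.

False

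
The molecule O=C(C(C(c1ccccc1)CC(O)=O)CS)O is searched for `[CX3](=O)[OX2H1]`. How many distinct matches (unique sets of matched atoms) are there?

[CX3](=O)[OX2H1] is the SMARTS for a carboxylic acid: an sp2 carbon double-bonded to O and single-bonded to an -OH oxygen.
The molecule carries 2 separate instances of a carboxylic acid group (-C(=O)OH) meeting every constraint; each maps to a distinct set of atoms, giving 2 matches.

2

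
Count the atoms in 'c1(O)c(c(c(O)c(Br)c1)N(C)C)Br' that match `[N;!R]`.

1

The query [N;!R] means: aliphatic nitrogen not in a ring.
Check the 13 heavy atoms by environment: 6× c (aromatic, in 6-ring) → no; 2× Br (acyclic) → no; 1× N (acyclic) → match; 2× C (acyclic) → no; 2× O (acyclic) → no.
That gives 1 matching atom.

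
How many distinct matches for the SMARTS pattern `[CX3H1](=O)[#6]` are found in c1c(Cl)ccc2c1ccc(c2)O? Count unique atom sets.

[CX3H1](=O)[#6] is the SMARTS for an aldehyde: an sp2 carbon with one H, double-bonded to O and single-bonded to carbon.
No fragment in the molecule satisfies every constraint, giving 0 matches.

0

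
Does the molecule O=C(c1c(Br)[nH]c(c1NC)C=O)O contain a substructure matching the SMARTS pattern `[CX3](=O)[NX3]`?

The pattern [CX3](=O)[NX3] describes a carbonyl carbon bonded to a trivalent nitrogen — an amide.
The closest candidate here is a carboxylic acid group (-C(=O)OH), but the carbonyl is bonded to O, not to an NX3 nitrogen. No other fragment satisfies the full query, so there is no match.

No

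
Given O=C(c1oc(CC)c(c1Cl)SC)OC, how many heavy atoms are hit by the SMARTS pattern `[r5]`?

5

The query [r5] means: r5 matches atoms in a five-membered ring.
Check the 14 heavy atoms by environment: 1× o (aromatic, in 5-ring) → match; 4× c (aromatic, in 5-ring) → match; 1× Cl (acyclic) → no; 5× C (acyclic) → no; 2× O (acyclic) → no; 1× S (acyclic) → no.
Summing the matching environments: 1 + 4 = 5 matching atoms.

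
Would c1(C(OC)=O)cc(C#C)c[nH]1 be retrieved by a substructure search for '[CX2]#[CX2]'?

Yes

The pattern [CX2]#[CX2] describes a carbon-carbon triple bond — an alkyne.
The molecule carries an ethynyl group (-C#CH), whose atoms satisfy every constraint of the query, so the pattern matches.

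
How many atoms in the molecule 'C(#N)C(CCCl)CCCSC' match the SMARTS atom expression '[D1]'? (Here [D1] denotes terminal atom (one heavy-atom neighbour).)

3

Check the 11 heavy atoms by environment: 6× C (D2) → no; 1× C (D3) → no; 1× S (D2) → no; 1× C (D1) → match; 1× Cl (D1) → match; 1× N (D1) → match.
Summing the matching environments: 1 + 1 + 1 = 3 matching atoms.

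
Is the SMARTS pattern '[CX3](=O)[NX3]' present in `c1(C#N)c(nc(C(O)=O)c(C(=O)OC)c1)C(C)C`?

No

The pattern [CX3](=O)[NX3] describes a carbonyl carbon bonded to a trivalent nitrogen — an amide.
The closest candidate here is a nitrile (-C#N), but the nitrile N is NX1 (triple-bonded), not NX3. No other fragment satisfies the full query, so there is no match.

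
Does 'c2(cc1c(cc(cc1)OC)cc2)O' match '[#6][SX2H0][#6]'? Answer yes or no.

The pattern [#6][SX2H0][#6] describes an aliphatic sulfur bridging two carbons with no H on the sulfur — a thioether.
The closest candidate here is a methoxy ether (-OCH3), but the bridging atom is O, not S. No other fragment satisfies the full query, so there is no match.

No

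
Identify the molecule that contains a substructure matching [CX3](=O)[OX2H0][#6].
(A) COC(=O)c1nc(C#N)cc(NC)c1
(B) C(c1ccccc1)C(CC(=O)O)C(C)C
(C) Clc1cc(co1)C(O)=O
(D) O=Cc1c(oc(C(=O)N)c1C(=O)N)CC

A

[CX3](=O)[OX2H0][#6] describes a carbonyl carbon bonded to an oxygen that is itself bonded to carbon (no H on that O) (an ester).
(A) contains a methyl-ester group (-C(=O)OCH3), which satisfies every atom and bond constraint.
(B) has a carboxylic acid group (-C(=O)OH) but the singly-bonded O carries H (OX2H1, not H0).
(C) has a carboxylic acid group (-C(=O)OH) but the singly-bonded O carries H (OX2H1, not H0).
(D) has a primary amide (-C(=O)NH2) but the carbonyl is bonded to N, not to an O-C linkage.
So the answer is (A).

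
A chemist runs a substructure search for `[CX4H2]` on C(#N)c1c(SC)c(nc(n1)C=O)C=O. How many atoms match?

The query [CX4H2] means: sp3 carbon (X4) with exactly two hydrogens.
Check the 14 heavy atoms by environment: 2× n (aromatic, H0, X2) → no; 4× c (aromatic, H0, X3) → no; 1× S (H0, X2) → no; 1× C (H3, X4) → no; 1× C (H0, X2) → no; 1× N (H0, X1) → no; 2× C (H1, X3) → no; 2× O (H0, X1) → no.
No environment satisfies the query, so 0 matching atoms.

0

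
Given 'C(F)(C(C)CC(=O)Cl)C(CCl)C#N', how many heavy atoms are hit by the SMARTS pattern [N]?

The query [N] means: uppercase N matches aliphatic (non-aromatic) nitrogen only.
Check the 13 heavy atoms by environment: 8× C → no; 1× F → no; 1× N → match; 1× O → no; 2× Cl → no.
That gives 1 matching atom.

1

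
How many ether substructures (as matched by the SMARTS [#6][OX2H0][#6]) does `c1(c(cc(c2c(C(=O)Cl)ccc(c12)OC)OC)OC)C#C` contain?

3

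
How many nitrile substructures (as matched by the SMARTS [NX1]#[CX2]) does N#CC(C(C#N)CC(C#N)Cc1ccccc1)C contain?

3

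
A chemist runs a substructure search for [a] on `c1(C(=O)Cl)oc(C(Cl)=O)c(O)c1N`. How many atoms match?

5

The query [a] means: a matches any aromatic atom.
Check the 13 heavy atoms by environment: 1× o (aromatic) → match; 4× c (aromatic) → match; 1× N → no; 2× C → no; 3× O → no; 2× Cl → no.
Summing the matching environments: 1 + 4 = 5 matching atoms.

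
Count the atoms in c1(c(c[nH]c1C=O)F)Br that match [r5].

5

The query [r5] means: r5 matches atoms in a five-membered ring.
Check the 9 heavy atoms by environment: 1× n (aromatic, in 5-ring) → match; 4× c (aromatic, in 5-ring) → match; 1× F (acyclic) → no; 1× C (acyclic) → no; 1× O (acyclic) → no; 1× Br (acyclic) → no.
Summing the matching environments: 1 + 4 = 5 matching atoms.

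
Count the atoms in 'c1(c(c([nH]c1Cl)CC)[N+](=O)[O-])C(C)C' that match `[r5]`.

5

Check the 14 heavy atoms by environment: 1× n (aromatic, in 5-ring) → match; 4× c (aromatic, in 5-ring) → match; 5× C (acyclic) → no; 1× Cl (acyclic) → no; 1× N (charge +1, acyclic) → no; 1× O (charge -1, acyclic) → no; 1× O (acyclic) → no.
Summing the matching environments: 1 + 4 = 5 matching atoms.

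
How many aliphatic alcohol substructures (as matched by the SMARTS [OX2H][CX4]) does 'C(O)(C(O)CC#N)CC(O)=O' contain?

2

[OX2H][CX4] is the SMARTS for an aliphatic alcohol: a hydroxyl oxygen bound to an sp3 (X4) carbon.
The molecule carries 2 separate instances of a hydroxyl group (-OH) meeting every constraint; each maps to a distinct set of atoms, giving 2 matches.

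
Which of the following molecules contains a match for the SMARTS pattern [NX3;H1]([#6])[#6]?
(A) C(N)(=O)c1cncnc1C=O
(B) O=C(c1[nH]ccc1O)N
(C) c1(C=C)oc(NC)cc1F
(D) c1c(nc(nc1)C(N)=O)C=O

C

[NX3;H1]([#6])[#6] describes a trivalent nitrogen with one H, bonded to two carbons (a secondary amine).
(A) has a primary amide (-C(=O)NH2) but the -C(=O)NH2 nitrogen has H2, not H1.
(B) has a primary amide (-C(=O)NH2) but the -C(=O)NH2 nitrogen has H2, not H1.
(C) contains an N-methylamino group (-NHCH3), which satisfies every atom and bond constraint.
(D) has a primary amide (-C(=O)NH2) but the -C(=O)NH2 nitrogen has H2, not H1.
So the answer is (C).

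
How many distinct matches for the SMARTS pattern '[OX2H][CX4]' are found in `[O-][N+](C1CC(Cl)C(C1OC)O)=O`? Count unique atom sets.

1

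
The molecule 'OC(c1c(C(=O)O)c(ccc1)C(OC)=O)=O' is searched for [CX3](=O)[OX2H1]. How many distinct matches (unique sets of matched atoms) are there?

[CX3](=O)[OX2H1] is the SMARTS for a carboxylic acid: an sp2 carbon double-bonded to O and single-bonded to an -OH oxygen.
The molecule carries 2 separate instances of a carboxylic acid group (-C(=O)OH) meeting every constraint; each maps to a distinct set of atoms, giving 2 matches.

2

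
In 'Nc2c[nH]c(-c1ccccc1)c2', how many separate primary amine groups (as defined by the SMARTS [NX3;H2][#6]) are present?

1

[NX3;H2][#6] is the SMARTS for a primary amine: a trivalent nitrogen with two H attached to carbon.
Exactly one fragment in the molecule meets all constraints, giving 1 match.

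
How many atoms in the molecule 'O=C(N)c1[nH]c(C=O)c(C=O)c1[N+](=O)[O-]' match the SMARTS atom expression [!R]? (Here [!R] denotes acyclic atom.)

The query [!R] means: !R matches any atom not in a ring.
Check the 15 heavy atoms by environment: 1× n (aromatic, in 5-ring) → no; 4× c (aromatic, in 5-ring) → no; 3× C (acyclic) → match; 4× O (acyclic) → match; 1× N (charge +1, acyclic) → match; 1× O (charge -1, acyclic) → match; 1× N (acyclic) → match.
Summing the matching environments: 3 + 4 + 1 + 1 + 1 = 10 matching atoms.

10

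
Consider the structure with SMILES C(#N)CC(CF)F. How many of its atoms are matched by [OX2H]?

The query [OX2H] means: aliphatic oxygen with two connections, one of which is H — an -OH oxygen.
Check the 7 heavy atoms by environment: 2× C (H2, X4) → no; 1× C (H1, X4) → no; 2× F (H0, X1) → no; 1× C (H0, X2) → no; 1× N (H0, X1) → no.
No environment satisfies the query, so 0 matching atoms.

0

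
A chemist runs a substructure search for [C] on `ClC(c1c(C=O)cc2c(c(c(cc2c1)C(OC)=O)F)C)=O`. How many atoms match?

5

Check the 21 heavy atoms by environment: 10× c (aromatic) → no; 5× C → match; 4× O → no; 1× Cl → no; 1× F → no.
That gives 5 matching atoms.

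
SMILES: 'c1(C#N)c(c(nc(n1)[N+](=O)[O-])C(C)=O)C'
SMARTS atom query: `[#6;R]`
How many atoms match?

The query [#6;R] means: carbon that is part of a ring.
Check the 15 heavy atoms by environment: 2× n (aromatic, in 6-ring) → no; 4× c (aromatic, in 6-ring) → match; 4× C (acyclic) → no; 2× O (acyclic) → no; 1× N (acyclic) → no; 1× N (charge +1, acyclic) → no; 1× O (charge -1, acyclic) → no.
That gives 4 matching atoms.

4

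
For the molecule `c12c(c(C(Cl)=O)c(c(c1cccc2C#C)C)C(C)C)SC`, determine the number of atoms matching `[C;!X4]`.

Check the 21 heavy atoms by environment: 10× c (aromatic, X3) → no; 1× S (X2) → no; 5× C (X4) → no; 2× C (X2) → match; 1× C (X3) → match; 1× O (X1) → no; 1× Cl (X1) → no.
Summing the matching environments: 2 + 1 = 3 matching atoms.

3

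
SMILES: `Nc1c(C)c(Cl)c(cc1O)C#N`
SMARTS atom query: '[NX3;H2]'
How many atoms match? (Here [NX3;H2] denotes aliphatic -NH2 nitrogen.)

The query [NX3;H2] means: aliphatic N with 3 total connections, two of them H — an -NH2 nitrogen (amine or amide).
Check the 12 heavy atoms by environment: 5× c (aromatic, H0, X3) → no; 1× c (aromatic, H1, X3) → no; 1× O (H1, X2) → no; 1× C (H3, X4) → no; 1× C (H0, X2) → no; 1× N (H0, X1) → no; 1× Cl (H0, X1) → no; 1× N (H2, X3) → match.
That gives 1 matching atom.

1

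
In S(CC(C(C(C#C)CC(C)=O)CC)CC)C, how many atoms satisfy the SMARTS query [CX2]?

2

The query [CX2] means: C with X2: aliphatic carbon with exactly 2 total connections.
Check the 16 heavy atoms by environment: 11× C (X4) → no; 1× C (X3) → no; 1× O (X1) → no; 1× S (X2) → no; 2× C (X2) → match.
That gives 2 matching atoms.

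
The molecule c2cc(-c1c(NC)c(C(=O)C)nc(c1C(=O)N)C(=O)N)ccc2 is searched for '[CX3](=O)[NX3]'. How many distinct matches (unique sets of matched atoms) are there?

2

[CX3](=O)[NX3] is the SMARTS for an amide: a carbonyl carbon bonded to a trivalent nitrogen.
The molecule carries 2 separate instances of a primary amide (-C(=O)NH2) meeting every constraint; each maps to a distinct set of atoms, giving 2 matches.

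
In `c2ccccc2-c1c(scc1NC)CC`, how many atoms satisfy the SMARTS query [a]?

The query [a] means: a matches any aromatic atom.
Check the 15 heavy atoms by environment: 1× s (aromatic) → match; 10× c (aromatic) → match; 3× C → no; 1× N → no.
Summing the matching environments: 1 + 10 = 11 matching atoms.

11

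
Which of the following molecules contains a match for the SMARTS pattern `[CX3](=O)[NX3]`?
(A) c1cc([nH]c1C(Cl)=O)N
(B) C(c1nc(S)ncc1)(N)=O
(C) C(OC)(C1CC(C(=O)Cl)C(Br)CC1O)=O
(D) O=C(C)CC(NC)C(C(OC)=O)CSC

B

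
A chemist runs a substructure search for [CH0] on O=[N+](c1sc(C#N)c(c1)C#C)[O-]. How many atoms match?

2

Check the 12 heavy atoms by environment: 1× s (aromatic, H0) → no; 3× c (aromatic, H0) → no; 1× c (aromatic, H1) → no; 2× C (H0) → match; 1× N (H0) → no; 1× C (H1) → no; 1× N (charge +1, H0) → no; 1× O (charge -1, H0) → no; 1× O (H0) → no.
That gives 2 matching atoms.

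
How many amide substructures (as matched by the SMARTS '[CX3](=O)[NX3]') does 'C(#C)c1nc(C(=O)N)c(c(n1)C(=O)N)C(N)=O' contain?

3

[CX3](=O)[NX3] is the SMARTS for an amide: a carbonyl carbon bonded to a trivalent nitrogen.
The molecule carries 3 separate instances of a primary amide (-C(=O)NH2) meeting every constraint; each maps to a distinct set of atoms, giving 3 matches.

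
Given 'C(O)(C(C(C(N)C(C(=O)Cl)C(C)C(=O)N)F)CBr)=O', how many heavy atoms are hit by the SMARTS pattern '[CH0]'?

Check the 19 heavy atoms by environment: 1× C (H3) → no; 5× C (H1) → no; 1× C (H2) → no; 1× F (H0) → no; 1× Br (H0) → no; 2× N (H2) → no; 3× C (H0) → match; 3× O (H0) → no; 1× O (H1) → no; 1× Cl (H0) → no.
That gives 3 matching atoms.

3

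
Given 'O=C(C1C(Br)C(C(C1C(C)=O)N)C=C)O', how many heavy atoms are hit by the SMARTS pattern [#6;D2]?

1

The query [#6;D2] means: any carbon bonded to exactly two heavy atoms.
Check the 15 heavy atoms by environment: 7× C (D3) → no; 1× N (D1) → no; 3× O (D1) → no; 2× C (D1) → no; 1× C (D2) → match; 1× Br (D1) → no.
That gives 1 matching atom.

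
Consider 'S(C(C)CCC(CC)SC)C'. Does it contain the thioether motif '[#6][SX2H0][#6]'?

The pattern [#6][SX2H0][#6] describes an aliphatic sulfur bridging two carbons with no H on the sulfur — a thioether.
The molecule carries a methylthio ether (-SCH3), whose atoms satisfy every constraint of the query, so the pattern matches.

Yes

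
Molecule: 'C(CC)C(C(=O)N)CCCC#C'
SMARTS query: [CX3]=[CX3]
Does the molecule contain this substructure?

No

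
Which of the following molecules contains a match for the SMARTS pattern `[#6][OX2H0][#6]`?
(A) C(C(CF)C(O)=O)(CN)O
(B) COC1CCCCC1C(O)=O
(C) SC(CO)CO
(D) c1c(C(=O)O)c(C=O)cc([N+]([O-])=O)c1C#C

[#6][OX2H0][#6] describes an aliphatic oxygen bridging two carbons with no H on the oxygen (an ether).
(A) has a hydroxyl group (-OH) but the oxygen has H1, not H0 bridging two carbons.
(B) contains a methoxy ether (-OCH3), which satisfies every atom and bond constraint.
(C) has a hydroxyl group (-OH) but the oxygen has H1, not H0 bridging two carbons.
(D) has a carboxylic acid group (-C(=O)OH) but the -OH oxygen has H1; the =O is OX1, not OX2.
So the answer is (B).

B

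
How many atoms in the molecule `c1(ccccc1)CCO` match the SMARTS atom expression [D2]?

The query [D2] means: atom with exactly two heavy-atom neighbours.
Check the 9 heavy atoms by environment: 2× C (D2) → match; 1× O (D1) → no; 1× c (aromatic, D3) → no; 5× c (aromatic, D2) → match.
Summing the matching environments: 2 + 5 = 7 matching atoms.

7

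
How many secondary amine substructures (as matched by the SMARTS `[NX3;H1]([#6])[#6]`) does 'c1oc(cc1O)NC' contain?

[NX3;H1]([#6])[#6] is the SMARTS for a secondary amine: a trivalent nitrogen with one H, bonded to two carbons.
Exactly one fragment in the molecule meets all constraints, giving 1 match.

1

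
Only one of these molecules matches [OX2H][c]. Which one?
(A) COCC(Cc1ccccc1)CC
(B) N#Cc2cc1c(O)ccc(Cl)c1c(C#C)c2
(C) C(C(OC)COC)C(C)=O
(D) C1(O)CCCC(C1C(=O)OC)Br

[OX2H][c] describes a hydroxyl oxygen attached to an aromatic carbon (a phenol).
(A) has a methoxy ether (-OCH3) but the oxygen has H0, not H1.
(B) contains a hydroxyl group (-OH), which satisfies every atom and bond constraint.
(C) has a methoxy ether (-OCH3) but the oxygen has H0, not H1.
(D) has a hydroxyl group (-OH) but the -OH is on an aliphatic carbon, not an aromatic c.
So the answer is (B).

B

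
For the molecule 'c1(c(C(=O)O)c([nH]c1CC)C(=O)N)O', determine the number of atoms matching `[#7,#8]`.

6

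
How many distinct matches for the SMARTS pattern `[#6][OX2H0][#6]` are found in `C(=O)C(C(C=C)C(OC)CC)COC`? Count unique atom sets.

2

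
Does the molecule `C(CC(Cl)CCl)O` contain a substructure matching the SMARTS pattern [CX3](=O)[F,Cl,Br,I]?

The pattern [CX3](=O)[F,Cl,Br,I] describes a carbonyl carbon bonded to a halogen — an acyl halide.
The closest candidate here is a chloro substituent, but the Cl is not on a carbonyl carbon. No other fragment satisfies the full query, so there is no match.

No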